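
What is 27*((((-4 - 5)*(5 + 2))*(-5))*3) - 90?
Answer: 25425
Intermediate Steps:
27*((((-4 - 5)*(5 + 2))*(-5))*3) - 90 = 27*((-9*7*(-5))*3) - 90 = 27*(-63*(-5)*3) - 90 = 27*(315*3) - 90 = 27*945 - 90 = 25515 - 90 = 25425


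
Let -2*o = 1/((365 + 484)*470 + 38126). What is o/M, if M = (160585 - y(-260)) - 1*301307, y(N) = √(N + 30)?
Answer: 70361/8656861039934184 - I*√230/17313722079868368 ≈ 8.1278e-12 - 8.7594e-16*I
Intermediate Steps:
y(N) = √(30 + N)
o = -1/874312 (o = -1/(2*((365 + 484)*470 + 38126)) = -1/(2*(849*470 + 38126)) = -1/(2*(399030 + 38126)) = -½/437156 = -½*1/437156 = -1/874312 ≈ -1.1438e-6)
M = -140722 - I*√230 (M = (160585 - √(30 - 260)) - 1*301307 = (160585 - √(-230)) - 301307 = (160585 - I*√230) - 301307 = -140722 - I*√230 ≈ -1.4072e+5 - 15.166*I)
o/M = -1/(874312*(-140722 - I*√230))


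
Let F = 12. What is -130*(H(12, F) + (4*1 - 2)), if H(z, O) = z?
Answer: -1820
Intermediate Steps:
-130*(H(12, F) + (4*1 - 2)) = -130*(12 + (4*1 - 2)) = -130*(12 + (4 - 2)) = -130*(12 + 2) = -130*14 = -1820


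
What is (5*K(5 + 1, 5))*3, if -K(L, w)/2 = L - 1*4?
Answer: -60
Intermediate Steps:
K(L, w) = 8 - 2*L (K(L, w) = -2*(L - 1*4) = -2*(L - 4) = -2*(-4 + L) = 8 - 2*L)
(5*K(5 + 1, 5))*3 = (5*(8 - 2*(5 + 1)))*3 = (5*(8 - 2*6))*3 = (5*(8 - 12))*3 = (5*(-4))*3 = -20*3 = -60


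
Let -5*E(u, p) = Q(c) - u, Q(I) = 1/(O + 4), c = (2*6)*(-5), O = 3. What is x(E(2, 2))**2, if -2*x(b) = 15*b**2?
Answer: 257049/240100 ≈ 1.0706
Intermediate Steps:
c = -60 (c = 12*(-5) = -60)
Q(I) = 1/7 (Q(I) = 1/(3 + 4) = 1/7)
E(u, p) = -1/35 + u/5 (E(u, p) = -(1/7 - u)/5 = -1/35 + u/5)
x(b) = -15*b**2/2
x(E(2, 2))**2 = (-15*(-1/35 + (1/5)*2)**2/2)**2 = (-15*(-1/35 + 2/5)**2/2)**2 = (-15*(13/35)**2/2)**2 = (-15/2*169/1225)**2 = (-507/490)**2 = 257049/240100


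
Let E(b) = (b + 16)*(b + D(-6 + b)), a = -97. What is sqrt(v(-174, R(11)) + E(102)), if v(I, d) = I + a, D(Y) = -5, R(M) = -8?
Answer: 5*sqrt(447) ≈ 105.71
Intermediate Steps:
E(b) = (-5 + b)*(16 + b) (E(b) = (b + 16)*(b - 5) = (16 + b)*(-5 + b) = (-5 + b)*(16 + b))
v(I, d) = -97 + I (v(I, d) = I - 97 = -97 + I)
sqrt(v(-174, R(11)) + E(102)) = sqrt((-97 - 174) + (-80 + 102**2 + 11*102)) = sqrt(-271 + (-80 + 10404 + 1122)) = sqrt(-271 + 11446) = sqrt(11175) = 5*sqrt(447)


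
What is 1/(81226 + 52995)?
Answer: 1/134221 ≈ 7.4504e-6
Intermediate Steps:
1/(81226 + 52995) = 1/134221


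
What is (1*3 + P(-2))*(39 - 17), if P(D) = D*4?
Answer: -110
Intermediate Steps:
P(D) = 4*D
(1*3 + P(-2))*(39 - 17) = (1*3 + 4*(-2))*(39 - 17) = (3 - 8)*22 = -5*22 = -110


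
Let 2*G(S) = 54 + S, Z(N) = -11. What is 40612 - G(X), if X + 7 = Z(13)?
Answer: 40594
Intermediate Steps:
X = -18 (X = -7 - 11 = -18)
G(S) = 27 + S/2 (G(S) = (54 + S)/2 = 27 + S/2)
40612 - G(X) = 40612 - (27 + (1/2)*(-18)) = 40612 - (27 - 9) = 40612 - 1*18 = 40612 - 18 = 40594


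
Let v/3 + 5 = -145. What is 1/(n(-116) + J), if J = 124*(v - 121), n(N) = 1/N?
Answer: -116/8213265 ≈ -1.4123e-5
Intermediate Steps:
v = -450 (v = -15 + 3*(-145) = -15 - 435 = -450)
J = -70804 (J = 124*(-450 - 121) = 124*(-571) = -70804)
1/(n(-116) + J) = 1/(1/(-116) - 70804) = 1/(-1/116 - 70804) = 1/(-8213265/116) = -116/8213265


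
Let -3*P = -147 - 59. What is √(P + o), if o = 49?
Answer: √1059/3 ≈ 10.847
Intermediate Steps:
P = 206/3 (P = -(-147 - 59)/3 = -⅓*(-206) = 206/3 ≈ 68.667)
√(P + o) = √(206/3 + 49) = √(353/3) = √1059/3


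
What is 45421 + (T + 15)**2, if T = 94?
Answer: 57302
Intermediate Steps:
45421 + (T + 15)**2 = 45421 + (94 + 15)**2 = 45421 + 109**2 = 45421 + 11881 = 57302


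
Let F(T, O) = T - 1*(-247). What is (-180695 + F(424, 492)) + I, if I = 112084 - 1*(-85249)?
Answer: 17309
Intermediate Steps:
I = 197333 (I = 112084 + 85249 = 197333)
F(T, O) = 247 + T (F(T, O) = T + 247 = 247 + T)
(-180695 + F(424, 492)) + I = (-180695 + (247 + 424)) + 197333 = (-180695 + 671) + 197333 = -180024 + 197333 = 17309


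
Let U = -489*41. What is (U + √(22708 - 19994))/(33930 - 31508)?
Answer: -20049/2422 + √2714/2422 ≈ -8.2564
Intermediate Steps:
U = -20049
(U + √(22708 - 19994))/(33930 - 31508) = (-20049 + √(22708 - 19994))/(33930 - 31508) = (-20049 + √2714)/2422 = (-20049 + √2714)*(1/2422) = -20049/2422 + √2714/2422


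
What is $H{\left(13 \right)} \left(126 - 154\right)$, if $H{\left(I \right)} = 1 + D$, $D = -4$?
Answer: $84$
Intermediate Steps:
$H{\left(I \right)} = -3$ ($H{\left(I \right)} = 1 - 4 = -3$)
$H{\left(13 \right)} \left(126 - 154\right) = - 3 \left(126 - 154\right) = \left(-3\right) \left(-28\right) = 84$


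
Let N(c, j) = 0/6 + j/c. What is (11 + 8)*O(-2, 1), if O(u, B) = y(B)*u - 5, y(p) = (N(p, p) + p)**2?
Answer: -247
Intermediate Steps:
N(c, j) = j/c (N(c, j) = 0*(1/6) + j/c = 0 + j/c = j/c)
y(p) = (1 + p)**2 (y(p) = (p/p + p)**2 = (1 + p)**2)
O(u, B) = -5 + u*(1 + B)**2 (O(u, B) = (1 + B)**2*u - 5 = u*(1 + B)**2 - 5 = -5 + u*(1 + B)**2)
(11 + 8)*O(-2, 1) = (11 + 8)*(-5 - 2*(1 + 1)**2) = 19*(-5 - 2*2**2) = 19*(-5 - 2*4) = 19*(-5 - 8) = 19*(-13) = -247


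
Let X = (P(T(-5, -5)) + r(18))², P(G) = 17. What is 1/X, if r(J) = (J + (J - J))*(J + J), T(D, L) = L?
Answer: 1/442225 ≈ 2.2613e-6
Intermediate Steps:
r(J) = 2*J² (r(J) = (J + 0)*(2*J) = J*(2*J) = 2*J²)
X = 442225 (X = (17 + 2*18²)² = (17 + 2*324)² = (17 + 648)² = 665² = 442225)
1/X = 1/442225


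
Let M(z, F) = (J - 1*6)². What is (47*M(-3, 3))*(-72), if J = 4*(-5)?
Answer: -2287584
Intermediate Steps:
J = -20
M(z, F) = 676 (M(z, F) = (-20 - 1*6)² = (-20 - 6)² = (-26)² = 676)
(47*M(-3, 3))*(-72) = (47*676)*(-72) = 31772*(-72) = -2287584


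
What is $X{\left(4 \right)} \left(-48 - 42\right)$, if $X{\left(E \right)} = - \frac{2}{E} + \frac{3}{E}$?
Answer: $- \frac{45}{2} \approx -22.5$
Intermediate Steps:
$X{\left(E \right)} = \frac{1}{E}$
$X{\left(4 \right)} \left(-48 - 42\right) = \frac{-48 - 42}{4} = \frac{1}{4} \left(-90\right) = - \frac{45}{2}$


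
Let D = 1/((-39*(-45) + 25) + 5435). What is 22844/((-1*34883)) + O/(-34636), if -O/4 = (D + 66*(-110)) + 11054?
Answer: -472294543327/2179304436855 ≈ -0.21672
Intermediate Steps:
D = 1/7215 (D = 1/((1755 + 25) + 5435) = 1/(1780 + 5435) = 1/7215 ≈ 0.00013860)
O = -109494844/7215 (O = -4*((1/7215 + 66*(-110)) + 11054) = -4*((1/7215 - 7260) + 11054) = -4*(-52380899/7215 + 11054) = -4*27373711/7215 = -109494844/7215 ≈ -15176.)
22844/((-1*34883)) + O/(-34636) = 22844/((-1*34883)) - 109494844/7215/(-34636) = 22844/(-34883) - 109494844/7215*(-1/34636) = 22844*(-1/34883) + 27373711/62474685 = -22844/34883 + 27373711/62474685 = -472294543327/2179304436855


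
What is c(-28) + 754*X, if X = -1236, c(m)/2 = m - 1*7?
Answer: -932014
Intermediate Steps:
c(m) = -14 + 2*m (c(m) = 2*(m - 1*7) = 2*(m - 7) = 2*(-7 + m) = -14 + 2*m)
c(-28) + 754*X = (-14 + 2*(-28)) + 754*(-1236) = (-14 - 56) - 931944 = -70 - 931944 = -932014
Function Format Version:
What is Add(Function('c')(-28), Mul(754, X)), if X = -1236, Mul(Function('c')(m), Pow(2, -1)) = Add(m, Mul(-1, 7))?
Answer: -932014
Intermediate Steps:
Function('c')(m) = Add(-14, Mul(2, m)) (Function('c')(m) = Mul(2, Add(m, Mul(-1, 7))) = Mul(2, Add(m, -7)) = Mul(2, Add(-7, m)) = Add(-14, Mul(2, m)))
Add(Function('c')(-28), Mul(754, X)) = Add(Add(-14, Mul(2, -28)), Mul(754, -1236)) = Add(Add(-14, -56), -931944) = Add(-70, -931944) = -932014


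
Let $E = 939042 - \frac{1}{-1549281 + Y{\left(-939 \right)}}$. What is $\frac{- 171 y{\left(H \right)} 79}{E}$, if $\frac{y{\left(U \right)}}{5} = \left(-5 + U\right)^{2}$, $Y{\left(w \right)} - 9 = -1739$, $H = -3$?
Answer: $- \frac{6704834431680}{1456464471463} \approx -4.6035$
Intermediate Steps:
$Y{\left(w \right)} = -1730$ ($Y{\left(w \right)} = 9 - 1739 = -1730$)
$y{\left(U \right)} = 5 \left(-5 + U\right)^{2}$
$E = \frac{1456464471463}{1551011}$ ($E = 939042 - \frac{1}{-1549281 - 1730} = 939042 - \frac{1}{-1551011} = 939042 - - \frac{1}{1551011} = 939042 + \frac{1}{1551011} = \frac{1456464471463}{1551011} \approx 9.3904 \cdot 10^{5}$)
$\frac{- 171 y{\left(H \right)} 79}{E} = \frac{- 171 \cdot 5 \left(-5 - 3\right)^{2} \cdot 79}{\frac{1456464471463}{1551011}} = - 171 \cdot 5 \left(-8\right)^{2} \cdot 79 \cdot \frac{1551011}{1456464471463} = - 171 \cdot 5 \cdot 64 \cdot 79 \cdot \frac{1551011}{1456464471463} = \left(-171\right) 320 \cdot 79 \cdot \frac{1551011}{1456464471463} = \left(-54720\right) 79 \cdot \frac{1551011}{1456464471463} = \left(-4322880\right) \frac{1551011}{1456464471463} = - \frac{6704834431680}{1456464471463}$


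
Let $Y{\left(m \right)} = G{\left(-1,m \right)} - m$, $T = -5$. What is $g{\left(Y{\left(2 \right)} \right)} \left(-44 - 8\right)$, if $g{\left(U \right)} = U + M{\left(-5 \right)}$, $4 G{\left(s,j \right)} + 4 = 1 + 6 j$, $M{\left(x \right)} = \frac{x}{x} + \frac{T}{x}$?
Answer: $-117$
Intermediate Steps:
$M{\left(x \right)} = 1 - \frac{5}{x}$ ($M{\left(x \right)} = \frac{x}{x} - \frac{5}{x} = 1 - \frac{5}{x}$)
$G{\left(s,j \right)} = - \frac{3}{4} + \frac{3 j}{2}$ ($G{\left(s,j \right)} = -1 + \frac{1 + 6 j}{4} = -1 + \left(\frac{1}{4} + \frac{3 j}{2}\right) = - \frac{3}{4} + \frac{3 j}{2}$)
$Y{\left(m \right)} = - \frac{3}{4} + \frac{m}{2}$ ($Y{\left(m \right)} = \left(- \frac{3}{4} + \frac{3 m}{2}\right) - m = - \frac{3}{4} + \frac{m}{2}$)
$g{\left(U \right)} = 2 + U$ ($g{\left(U \right)} = U + \frac{-5 - 5}{-5} = U - -2 = U + 2 = 2 + U$)
$g{\left(Y{\left(2 \right)} \right)} \left(-44 - 8\right) = \left(2 + \left(- \frac{3}{4} + \frac{1}{2} \cdot 2\right)\right) \left(-44 - 8\right) = \left(2 + \left(- \frac{3}{4} + 1\right)\right) \left(-52\right) = \left(2 + \frac{1}{4}\right) \left(-52\right) = \frac{9}{4} \left(-52\right) = -117$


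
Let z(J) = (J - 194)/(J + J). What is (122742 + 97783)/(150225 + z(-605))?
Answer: 266835250/181773049 ≈ 1.4680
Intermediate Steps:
z(J) = (-194 + J)/(2*J) (z(J) = (-194 + J)/((2*J)) = (-194 + J)*(1/(2*J)) = (-194 + J)/(2*J))
(122742 + 97783)/(150225 + z(-605)) = (122742 + 97783)/(150225 + (½)*(-194 - 605)/(-605)) = 220525/(150225 + (½)*(-1/605)*(-799)) = 220525/(150225 + 799/1210) = 220525/(181773049/1210) = 220525*(1210/181773049) = 266835250/181773049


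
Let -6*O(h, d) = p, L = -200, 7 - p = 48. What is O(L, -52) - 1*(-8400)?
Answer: 50441/6 ≈ 8406.8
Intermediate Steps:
p = -41 (p = 7 - 1*48 = 7 - 48 = -41)
O(h, d) = 41/6 (O(h, d) = -⅙*(-41) = 41/6)
O(L, -52) - 1*(-8400) = 41/6 - 1*(-8400) = 41/6 + 8400 = 50441/6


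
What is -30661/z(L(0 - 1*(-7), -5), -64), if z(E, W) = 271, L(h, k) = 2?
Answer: -30661/271 ≈ -113.14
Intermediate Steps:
-30661/z(L(0 - 1*(-7), -5), -64) = -30661/271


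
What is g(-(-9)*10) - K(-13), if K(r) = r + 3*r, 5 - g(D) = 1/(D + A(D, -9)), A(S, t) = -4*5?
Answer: 3989/70 ≈ 56.986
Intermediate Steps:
A(S, t) = -20
g(D) = 5 - 1/(-20 + D) (g(D) = 5 - 1/(D - 20) = 5 - 1/(-20 + D))
K(r) = 4*r
g(-(-9)*10) - K(-13) = (-101 + 5*(-(-9)*10))/(-20 - (-9)*10) - 4*(-13) = (-101 + 5*(-9*(-10)))/(-20 - 9*(-10)) - 1*(-52) = (-101 + 5*90)/(-20 + 90) + 52 = (-101 + 450)/70 + 52 = (1/70)*349 + 52 = 349/70 + 52 = 3989/70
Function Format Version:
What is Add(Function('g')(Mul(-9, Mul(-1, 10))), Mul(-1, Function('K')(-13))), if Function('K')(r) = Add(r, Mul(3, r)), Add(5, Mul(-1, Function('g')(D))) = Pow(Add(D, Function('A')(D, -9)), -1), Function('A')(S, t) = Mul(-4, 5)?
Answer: Rational(3989, 70) ≈ 56.986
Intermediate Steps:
Function('A')(S, t) = -20
Function('g')(D) = Add(5, Mul(-1, Pow(Add(-20, D), -1))) (Function('g')(D) = Add(5, Mul(-1, Pow(Add(D, -20), -1))) = Add(5, Mul(-1, Pow(Add(-20, D), -1))))
Function('K')(r) = Mul(4, r)
Add(Function('g')(Mul(-9, Mul(-1, 10))), Mul(-1, Function('K')(-13))) = Add(Mul(Pow(Add(-20, Mul(-9, Mul(-1, 10))), -1), Add(-101, Mul(5, Mul(-9, Mul(-1, 10))))), Mul(-1, Mul(4, -13))) = Add(Mul(Pow(Add(-20, Mul(-9, -10)), -1), Add(-101, Mul(5, Mul(-9, -10)))), Mul(-1, -52)) = Add(Mul(Pow(Add(-20, 90), -1), Add(-101, Mul(5, 90))), 52) = Add(Mul(Pow(70, -1), Add(-101, 450)), 52) = Add(Mul(Rational(1, 70), 349), 52) = Add(Rational(349, 70), 52) = Rational(3989, 70)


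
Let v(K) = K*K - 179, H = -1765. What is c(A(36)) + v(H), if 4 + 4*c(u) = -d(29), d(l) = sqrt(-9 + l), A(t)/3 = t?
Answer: 3115045 - sqrt(5)/2 ≈ 3.1150e+6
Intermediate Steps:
A(t) = 3*t
v(K) = -179 + K**2 (v(K) = K**2 - 179 = -179 + K**2)
c(u) = -1 - sqrt(5)/2 (c(u) = -1 + (-sqrt(-9 + 29))/4 = -1 + (-sqrt(20))/4 = -1 + (-2*sqrt(5))/4 = -1 - sqrt(5)/2)
c(A(36)) + v(H) = (-1 - sqrt(5)/2) + (-179 + (-1765)**2) = (-1 - sqrt(5)/2) + (-179 + 3115225) = (-1 - sqrt(5)/2) + 3115046 = 3115045 - sqrt(5)/2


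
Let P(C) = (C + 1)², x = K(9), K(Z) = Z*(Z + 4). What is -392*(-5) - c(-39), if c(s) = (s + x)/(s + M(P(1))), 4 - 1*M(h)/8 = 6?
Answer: 107878/55 ≈ 1961.4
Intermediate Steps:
K(Z) = Z*(4 + Z)
x = 117 (x = 9*(4 + 9) = 9*13 = 117)
P(C) = (1 + C)²
M(h) = -16 (M(h) = 32 - 8*6 = 32 - 48 = -16)
c(s) = (117 + s)/(-16 + s) (c(s) = (s + 117)/(s - 16) = (117 + s)/(-16 + s))
-392*(-5) - c(-39) = -392*(-5) - (117 - 39)/(-16 - 39) = 1960 - 78/(-55) = 1960 - (-1)*78/55 = 1960 - 1*(-78/55) = 1960 + 78/55 = 107878/55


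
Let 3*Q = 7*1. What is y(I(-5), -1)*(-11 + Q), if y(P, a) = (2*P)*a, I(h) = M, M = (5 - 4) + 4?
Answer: 260/3 ≈ 86.667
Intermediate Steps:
M = 5 (M = 1 + 4 = 5)
I(h) = 5
y(P, a) = 2*P*a
Q = 7/3 (Q = (7*1)/3 = (⅓)*7 = 7/3 ≈ 2.3333)
y(I(-5), -1)*(-11 + Q) = (2*5*(-1))*(-11 + 7/3) = -10*(-26/3) = 260/3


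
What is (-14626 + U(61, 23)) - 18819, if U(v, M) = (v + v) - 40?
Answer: -33363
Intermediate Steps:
U(v, M) = -40 + 2*v (U(v, M) = 2*v - 40 = -40 + 2*v)
(-14626 + U(61, 23)) - 18819 = (-14626 + (-40 + 2*61)) - 18819 = (-14626 + (-40 + 122)) - 18819 = (-14626 + 82) - 18819 = -14544 - 18819 = -33363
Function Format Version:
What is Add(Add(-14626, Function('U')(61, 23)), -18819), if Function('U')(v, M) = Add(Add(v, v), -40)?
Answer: -33363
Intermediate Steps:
Function('U')(v, M) = Add(-40, Mul(2, v)) (Function('U')(v, M) = Add(Mul(2, v), -40) = Add(-40, Mul(2, v)))
Add(Add(-14626, Function('U')(61, 23)), -18819) = Add(Add(-14626, Add(-40, Mul(2, 61))), -18819) = Add(Add(-14626, Add(-40, 122)), -18819) = Add(Add(-14626, 82), -18819) = Add(-14544, -18819) = -33363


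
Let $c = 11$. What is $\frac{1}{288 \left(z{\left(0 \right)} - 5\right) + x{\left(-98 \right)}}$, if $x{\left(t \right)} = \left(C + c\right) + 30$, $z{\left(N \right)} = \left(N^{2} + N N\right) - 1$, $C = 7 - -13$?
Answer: $- \frac{1}{1667} \approx -0.00059988$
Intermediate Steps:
$C = 20$ ($C = 7 + 13 = 20$)
$z{\left(N \right)} = -1 + 2 N^{2}$ ($z{\left(N \right)} = \left(N^{2} + N^{2}\right) - 1 = 2 N^{2} - 1 = -1 + 2 N^{2}$)
$x{\left(t \right)} = 61$ ($x{\left(t \right)} = \left(20 + 11\right) + 30 = 31 + 30 = 61$)
$\frac{1}{288 \left(z{\left(0 \right)} - 5\right) + x{\left(-98 \right)}} = \frac{1}{288 \left(\left(-1 + 2 \cdot 0^{2}\right) - 5\right) + 61} = \frac{1}{288 \left(\left(-1 + 2 \cdot 0\right) - 5\right) + 61} = \frac{1}{288 \left(\left(-1 + 0\right) - 5\right) + 61} = \frac{1}{288 \left(-1 - 5\right) + 61} = \frac{1}{288 \left(-6\right) + 61} = \frac{1}{-1728 + 61} = \frac{1}{-1667} = - \frac{1}{1667}$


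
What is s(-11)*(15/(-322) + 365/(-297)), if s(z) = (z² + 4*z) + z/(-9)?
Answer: -3903520/39123 ≈ -99.776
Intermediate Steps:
s(z) = z² + 35*z/9 (s(z) = (z² + 4*z) + z*(-⅑) = (z² + 4*z) - z/9 = z² + 35*z/9)
s(-11)*(15/(-322) + 365/(-297)) = ((⅑)*(-11)*(35 + 9*(-11)))*(15/(-322) + 365/(-297)) = ((⅑)*(-11)*(35 - 99))*(15*(-1/322) + 365*(-1/297)) = ((⅑)*(-11)*(-64))*(-15/322 - 365/297) = (704/9)*(-121985/95634) = -3903520/39123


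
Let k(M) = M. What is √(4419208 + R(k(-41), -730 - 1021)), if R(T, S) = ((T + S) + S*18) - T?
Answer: 23*√8291 ≈ 2094.3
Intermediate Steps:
R(T, S) = 19*S (R(T, S) = ((S + T) + 18*S) - T = (T + 19*S) - T = 19*S)
√(4419208 + R(k(-41), -730 - 1021)) = √(4419208 + 19*(-730 - 1021)) = √(4419208 + 19*(-1751)) = √(4419208 - 33269) = √4385939 = 23*√8291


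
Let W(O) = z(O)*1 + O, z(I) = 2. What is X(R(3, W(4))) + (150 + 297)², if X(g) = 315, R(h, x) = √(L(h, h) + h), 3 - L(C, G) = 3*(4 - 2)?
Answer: 200124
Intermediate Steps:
L(C, G) = -3 (L(C, G) = 3 - 3*(4 - 2) = 3 - 3*2 = 3 - 1*6 = 3 - 6 = -3)
W(O) = 2 + O (W(O) = 2*1 + O = 2 + O)
R(h, x) = √(-3 + h)
X(R(3, W(4))) + (150 + 297)² = 315 + (150 + 297)² = 315 + 447² = 315 + 199809 = 200124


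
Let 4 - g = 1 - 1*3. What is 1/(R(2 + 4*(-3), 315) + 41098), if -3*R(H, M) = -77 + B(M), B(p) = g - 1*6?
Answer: 3/123371 ≈ 2.4317e-5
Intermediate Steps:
g = 6 (g = 4 - (1 - 1*3) = 4 - (1 - 3) = 4 - 1*(-2) = 4 + 2 = 6)
B(p) = 0 (B(p) = 6 - 1*6 = 6 - 6 = 0)
R(H, M) = 77/3 (R(H, M) = -(-77 + 0)/3 = -1/3*(-77) = 77/3)
1/(R(2 + 4*(-3), 315) + 41098) = 1/(77/3 + 41098) = 1/(123371/3) = 3/123371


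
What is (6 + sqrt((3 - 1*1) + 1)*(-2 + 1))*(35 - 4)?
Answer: 186 - 31*sqrt(3) ≈ 132.31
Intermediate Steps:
(6 + sqrt((3 - 1*1) + 1)*(-2 + 1))*(35 - 4) = (6 + sqrt((3 - 1) + 1)*(-1))*31 = (6 + sqrt(2 + 1)*(-1))*31 = (6 + sqrt(3)*(-1))*31 = (6 - sqrt(3))*31 = 186 - 31*sqrt(3)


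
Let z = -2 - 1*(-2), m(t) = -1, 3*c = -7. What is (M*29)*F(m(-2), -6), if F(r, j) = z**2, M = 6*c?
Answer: 0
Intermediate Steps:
c = -7/3 (c = (1/3)*(-7) = -7/3 ≈ -2.3333)
z = 0 (z = -2 + 2 = 0)
M = -14 (M = 6*(-7/3) = -14)
F(r, j) = 0 (F(r, j) = 0**2 = 0)
(M*29)*F(m(-2), -6) = -14*29*0 = -406*0 = 0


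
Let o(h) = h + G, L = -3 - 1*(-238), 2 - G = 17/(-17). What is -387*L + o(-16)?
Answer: -90958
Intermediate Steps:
G = 3 (G = 2 - 17/(-17) = 2 - 17*(-1)/17 = 2 - 1*(-1) = 2 + 1 = 3)
L = 235 (L = -3 + 238 = 235)
o(h) = 3 + h (o(h) = h + 3 = 3 + h)
-387*L + o(-16) = -387*235 + (3 - 16) = -90945 - 13 = -90958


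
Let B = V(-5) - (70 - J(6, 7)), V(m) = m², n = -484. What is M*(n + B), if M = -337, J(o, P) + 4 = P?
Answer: 177262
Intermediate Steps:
J(o, P) = -4 + P
B = -42 (B = (-5)² - (70 - (-4 + 7)) = 25 - (70 - 1*3) = 25 - (70 - 3) = 25 - 1*67 = 25 - 67 = -42)
M*(n + B) = -337*(-484 - 42) = -337*(-526) = 177262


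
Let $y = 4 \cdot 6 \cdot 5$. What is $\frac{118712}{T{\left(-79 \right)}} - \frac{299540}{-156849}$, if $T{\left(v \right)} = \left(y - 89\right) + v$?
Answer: $- \frac{775228357}{313698} \approx -2471.3$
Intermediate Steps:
$y = 120$ ($y = 24 \cdot 5 = 120$)
$T{\left(v \right)} = 31 + v$ ($T{\left(v \right)} = \left(120 - 89\right) + v = 31 + v$)
$\frac{118712}{T{\left(-79 \right)}} - \frac{299540}{-156849} = \frac{118712}{31 - 79} - \frac{299540}{-156849} = \frac{118712}{-48} - - \frac{299540}{156849} = 118712 \left(- \frac{1}{48}\right) + \frac{299540}{156849} = - \frac{14839}{6} + \frac{299540}{156849} = - \frac{775228357}{313698}$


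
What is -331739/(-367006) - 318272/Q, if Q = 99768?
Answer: -10463849635/4576931826 ≈ -2.2862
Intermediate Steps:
-331739/(-367006) - 318272/Q = -331739/(-367006) - 318272/99768 = -331739*(-1/367006) - 318272*1/99768 = 331739/367006 - 39784/12471 = -10463849635/4576931826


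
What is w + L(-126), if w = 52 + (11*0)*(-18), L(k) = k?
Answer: -74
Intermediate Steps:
w = 52 (w = 52 + 0*(-18) = 52 + 0 = 52)
w + L(-126) = 52 - 126 = -74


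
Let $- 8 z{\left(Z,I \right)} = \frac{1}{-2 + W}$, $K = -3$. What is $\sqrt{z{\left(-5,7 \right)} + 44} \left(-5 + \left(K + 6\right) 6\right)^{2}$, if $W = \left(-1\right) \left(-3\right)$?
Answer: $\frac{507 \sqrt{78}}{4} \approx 1119.4$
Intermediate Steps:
$W = 3$
$z{\left(Z,I \right)} = - \frac{1}{8}$ ($z{\left(Z,I \right)} = - \frac{1}{8 \left(-2 + 3\right)} = - \frac{1}{8 \cdot 1} = \left(- \frac{1}{8}\right) 1 = - \frac{1}{8}$)
$\sqrt{z{\left(-5,7 \right)} + 44} \left(-5 + \left(K + 6\right) 6\right)^{2} = \sqrt{- \frac{1}{8} + 44} \left(-5 + \left(-3 + 6\right) 6\right)^{2} = \sqrt{\frac{351}{8}} \left(-5 + 3 \cdot 6\right)^{2} = \frac{3 \sqrt{78}}{4} \left(-5 + 18\right)^{2} = \frac{3 \sqrt{78}}{4} \cdot 13^{2} = \frac{3 \sqrt{78}}{4} \cdot 169 = \frac{507 \sqrt{78}}{4}$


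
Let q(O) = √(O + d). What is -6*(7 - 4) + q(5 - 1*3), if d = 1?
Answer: -18 + √3 ≈ -16.268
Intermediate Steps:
q(O) = √(1 + O) (q(O) = √(O + 1) = √(1 + O))
-6*(7 - 4) + q(5 - 1*3) = -6*(7 - 4) + √(1 + (5 - 1*3)) = -6*3 + √(1 + (5 - 3)) = -18 + √(1 + 2) = -18 + √3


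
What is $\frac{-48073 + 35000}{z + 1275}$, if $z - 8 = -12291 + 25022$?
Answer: $- \frac{13073}{14014} \approx -0.93285$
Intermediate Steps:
$z = 12739$ ($z = 8 + \left(-12291 + 25022\right) = 8 + 12731 = 12739$)
$\frac{-48073 + 35000}{z + 1275} = \frac{-48073 + 35000}{12739 + 1275} = - \frac{13073}{14014}$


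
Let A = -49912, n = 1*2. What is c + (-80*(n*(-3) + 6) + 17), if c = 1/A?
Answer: 848503/49912 ≈ 17.000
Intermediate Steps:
n = 2
c = -1/49912 (c = 1/(-49912) = -1/49912 ≈ -2.0035e-5)
c + (-80*(n*(-3) + 6) + 17) = -1/49912 + (-80*(2*(-3) + 6) + 17) = -1/49912 + (-80*(-6 + 6) + 17) = -1/49912 + (-80*0 + 17) = -1/49912 + (0 + 17) = -1/49912 + 17 = 848503/49912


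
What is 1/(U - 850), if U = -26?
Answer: -1/876 ≈ -0.0011416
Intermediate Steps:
1/(U - 850) = 1/(-26 - 850) = 1/(-876) = -1/876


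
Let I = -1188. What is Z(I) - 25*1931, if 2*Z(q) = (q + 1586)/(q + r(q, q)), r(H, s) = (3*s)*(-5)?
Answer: -802909601/16632 ≈ -48275.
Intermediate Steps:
r(H, s) = -15*s
Z(q) = -(1586 + q)/(28*q) (Z(q) = ((q + 1586)/(q - 15*q))/2 = ((1586 + q)/((-14*q)))/2 = ((1586 + q)*(-1/(14*q)))/2 = (-(1586 + q)/(14*q))/2 = -(1586 + q)/(28*q))
Z(I) - 25*1931 = (1/28)*(-1586 - 1*(-1188))/(-1188) - 25*1931 = (1/28)*(-1/1188)*(-1586 + 1188) - 48275 = (1/28)*(-1/1188)*(-398) - 48275 = 199/16632 - 48275 = -802909601/16632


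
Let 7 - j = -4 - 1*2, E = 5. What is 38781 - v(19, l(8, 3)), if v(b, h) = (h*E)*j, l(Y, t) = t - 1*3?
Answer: 38781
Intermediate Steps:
j = 13 (j = 7 - (-4 - 1*2) = 7 - (-4 - 2) = 7 - 1*(-6) = 7 + 6 = 13)
l(Y, t) = -3 + t (l(Y, t) = t - 3 = -3 + t)
v(b, h) = 65*h (v(b, h) = (h*5)*13 = (5*h)*13 = 65*h)
38781 - v(19, l(8, 3)) = 38781 - 65*(-3 + 3) = 38781 - 65*0 = 38781 - 1*0 = 38781 + 0 = 38781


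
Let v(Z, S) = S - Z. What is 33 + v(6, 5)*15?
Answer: 18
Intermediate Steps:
33 + v(6, 5)*15 = 33 + (5 - 1*6)*15 = 33 + (5 - 6)*15 = 33 - 1*15 = 33 - 15 = 18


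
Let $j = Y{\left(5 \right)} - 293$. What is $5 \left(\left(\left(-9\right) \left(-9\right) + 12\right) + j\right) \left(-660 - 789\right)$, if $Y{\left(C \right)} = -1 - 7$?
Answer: $1506960$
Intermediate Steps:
$Y{\left(C \right)} = -8$ ($Y{\left(C \right)} = -1 - 7 = -8$)
$j = -301$ ($j = -8 - 293 = -301$)
$5 \left(\left(\left(-9\right) \left(-9\right) + 12\right) + j\right) \left(-660 - 789\right) = 5 \left(\left(\left(-9\right) \left(-9\right) + 12\right) - 301\right) \left(-660 - 789\right) = 5 \left(\left(81 + 12\right) - 301\right) \left(-1449\right) = 5 \left(93 - 301\right) \left(-1449\right) = 5 \left(\left(-208\right) \left(-1449\right)\right) = 5 \cdot 301392 = 1506960$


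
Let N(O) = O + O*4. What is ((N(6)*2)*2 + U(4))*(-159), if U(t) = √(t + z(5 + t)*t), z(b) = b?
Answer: -19080 - 318*√10 ≈ -20086.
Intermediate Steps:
N(O) = 5*O (N(O) = O + 4*O = 5*O)
U(t) = √(t + t*(5 + t)) (U(t) = √(t + (5 + t)*t) = √(t + t*(5 + t)))
((N(6)*2)*2 + U(4))*(-159) = (((5*6)*2)*2 + √(4*(6 + 4)))*(-159) = ((30*2)*2 + √(4*10))*(-159) = (60*2 + √40)*(-159) = (120 + 2*√10)*(-159) = -19080 - 318*√10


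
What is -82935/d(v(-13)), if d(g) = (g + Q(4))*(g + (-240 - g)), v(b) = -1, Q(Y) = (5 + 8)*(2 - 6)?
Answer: -5529/848 ≈ -6.5201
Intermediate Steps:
Q(Y) = -52 (Q(Y) = 13*(-4) = -52)
d(g) = 12480 - 240*g (d(g) = (g - 52)*(g + (-240 - g)) = (-52 + g)*(-240) = 12480 - 240*g)
-82935/d(v(-13)) = -82935/(12480 - 240*(-1)) = -82935/(12480 + 240) = -82935/12720 = -82935*1/12720 = -5529/848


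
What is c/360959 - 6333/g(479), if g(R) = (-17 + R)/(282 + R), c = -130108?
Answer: -579890202321/55587686 ≈ -10432.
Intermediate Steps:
g(R) = (-17 + R)/(282 + R)
c/360959 - 6333/g(479) = -130108/360959 - 6333*(282 + 479)/(-17 + 479) = -130108*1/360959 - 6333/(462/761) = -130108/360959 - 6333/((1/761)*462) = -130108/360959 - 6333/462/761 = -130108/360959 - 6333*761/462 = -130108/360959 - 1606471/154 = -579890202321/55587686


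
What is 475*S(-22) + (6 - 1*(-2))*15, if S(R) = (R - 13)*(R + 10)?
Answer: 199620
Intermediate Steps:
S(R) = (-13 + R)*(10 + R)
475*S(-22) + (6 - 1*(-2))*15 = 475*(-130 + (-22)² - 3*(-22)) + (6 - 1*(-2))*15 = 475*(-130 + 484 + 66) + (6 + 2)*15 = 475*420 + 8*15 = 199500 + 120 = 199620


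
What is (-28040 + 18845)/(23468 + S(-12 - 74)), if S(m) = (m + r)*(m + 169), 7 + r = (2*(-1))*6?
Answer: -9195/14753 ≈ -0.62326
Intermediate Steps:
r = -19 (r = -7 + (2*(-1))*6 = -7 - 2*6 = -7 - 12 = -19)
S(m) = (-19 + m)*(169 + m) (S(m) = (m - 19)*(m + 169) = (-19 + m)*(169 + m))
(-28040 + 18845)/(23468 + S(-12 - 74)) = (-28040 + 18845)/(23468 + (-3211 + (-12 - 74)² + 150*(-12 - 74))) = -9195/(23468 + (-3211 + (-86)² + 150*(-86))) = -9195/(23468 + (-3211 + 7396 - 12900)) = -9195/(23468 - 8715) = -9195/14753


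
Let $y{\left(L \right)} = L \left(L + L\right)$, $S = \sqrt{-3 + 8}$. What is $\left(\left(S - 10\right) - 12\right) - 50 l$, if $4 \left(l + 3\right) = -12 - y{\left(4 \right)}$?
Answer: $678 + \sqrt{5} \approx 680.24$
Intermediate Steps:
$S = \sqrt{5} \approx 2.2361$
$y{\left(L \right)} = 2 L^{2}$ ($y{\left(L \right)} = L 2 L = 2 L^{2}$)
$l = -14$ ($l = -3 + \frac{-12 - 2 \cdot 4^{2}}{4} = -3 + \frac{-12 - 2 \cdot 16}{4} = -3 + \frac{-12 - 32}{4} = -3 + \frac{1}{4} \left(-44\right) = -3 - 11 = -14$)
$\left(\left(S - 10\right) - 12\right) - 50 l = \left(\left(\sqrt{5} - 10\right) - 12\right) - -700 = \left(\left(-10 + \sqrt{5}\right) - 12\right) + 700 = \left(-22 + \sqrt{5}\right) + 700 = 678 + \sqrt{5}$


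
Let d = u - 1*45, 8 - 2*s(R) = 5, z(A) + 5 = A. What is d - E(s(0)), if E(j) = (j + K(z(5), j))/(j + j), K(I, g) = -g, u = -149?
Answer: -194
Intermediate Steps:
z(A) = -5 + A
s(R) = 3/2 (s(R) = 4 - ½*5 = 4 - 5/2 = 3/2)
E(j) = 0 (E(j) = (j - j)/(j + j) = 0/((2*j)) = 0*(1/(2*j)) = 0)
d = -194 (d = -149 - 1*45 = -149 - 45 = -194)
d - E(s(0)) = -194 - 1*0 = -194 + 0 = -194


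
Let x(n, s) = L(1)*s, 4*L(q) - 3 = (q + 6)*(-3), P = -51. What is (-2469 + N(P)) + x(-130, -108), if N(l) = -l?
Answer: -1932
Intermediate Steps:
L(q) = -15/4 - 3*q/4 (L(q) = 3/4 + ((q + 6)*(-3))/4 = 3/4 + ((6 + q)*(-3))/4 = 3/4 + (-18 - 3*q)/4 = 3/4 + (-9/2 - 3*q/4) = -15/4 - 3*q/4)
x(n, s) = -9*s/2 (x(n, s) = (-15/4 - 3/4*1)*s = (-15/4 - 3/4)*s = -9*s/2)
(-2469 + N(P)) + x(-130, -108) = (-2469 - 1*(-51)) - 9/2*(-108) = (-2469 + 51) + 486 = -2418 + 486 = -1932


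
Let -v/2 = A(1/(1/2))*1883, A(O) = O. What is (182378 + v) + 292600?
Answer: 467446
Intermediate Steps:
v = -7532 (v = -2*1883/(1/2) = -2*1883/1/2 = -4*1883 = -2*3766 = -7532)
(182378 + v) + 292600 = (182378 - 7532) + 292600 = 174846 + 292600 = 467446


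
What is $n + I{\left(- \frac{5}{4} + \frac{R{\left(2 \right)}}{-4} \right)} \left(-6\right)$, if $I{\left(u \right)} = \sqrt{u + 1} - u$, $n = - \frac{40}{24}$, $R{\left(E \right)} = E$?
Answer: $- \frac{73}{6} - 3 i \sqrt{3} \approx -12.167 - 5.1962 i$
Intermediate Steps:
$n = - \frac{5}{3}$ ($n = \left(-40\right) \frac{1}{24} = - \frac{5}{3} \approx -1.6667$)
$I{\left(u \right)} = \sqrt{1 + u} - u$
$n + I{\left(- \frac{5}{4} + \frac{R{\left(2 \right)}}{-4} \right)} \left(-6\right) = - \frac{5}{3} + \left(\sqrt{1 + \left(- \frac{5}{4} + \frac{2}{-4}\right)} - \left(- \frac{5}{4} + \frac{2}{-4}\right)\right) \left(-6\right) = - \frac{5}{3} + \left(\sqrt{1 + \left(\left(-5\right) \frac{1}{4} + 2 \left(- \frac{1}{4}\right)\right)} - \left(\left(-5\right) \frac{1}{4} + 2 \left(- \frac{1}{4}\right)\right)\right) \left(-6\right) = - \frac{5}{3} + \left(\sqrt{1 - \frac{7}{4}} - \left(- \frac{5}{4} - \frac{1}{2}\right)\right) \left(-6\right) = - \frac{5}{3} + \left(\sqrt{1 - \frac{7}{4}} - - \frac{7}{4}\right) \left(-6\right) = - \frac{5}{3} + \left(\sqrt{- \frac{3}{4}} + \frac{7}{4}\right) \left(-6\right) = - \frac{5}{3} + \left(\frac{i \sqrt{3}}{2} + \frac{7}{4}\right) \left(-6\right) = - \frac{5}{3} + \left(\frac{7}{4} + \frac{i \sqrt{3}}{2}\right) \left(-6\right) = - \frac{5}{3} - \left(\frac{21}{2} + 3 i \sqrt{3}\right) = - \frac{73}{6} - 3 i \sqrt{3}$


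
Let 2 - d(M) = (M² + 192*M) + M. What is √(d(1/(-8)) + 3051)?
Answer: √196935/8 ≈ 55.472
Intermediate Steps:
d(M) = 2 - M² - 193*M (d(M) = 2 - ((M² + 192*M) + M) = 2 - (M² + 193*M) = 2 + (-M² - 193*M) = 2 - M² - 193*M)
√(d(1/(-8)) + 3051) = √((2 - (1/(-8))² - 193/(-8)) + 3051) = √((2 - (-⅛)² - 193*(-⅛)) + 3051) = √((2 - 1*1/64 + 193/8) + 3051) = √((2 - 1/64 + 193/8) + 3051) = √(1671/64 + 3051) = √(196935/64) = √196935/8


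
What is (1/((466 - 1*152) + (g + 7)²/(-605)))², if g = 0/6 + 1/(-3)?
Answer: 1185921/116872361956 ≈ 1.0147e-5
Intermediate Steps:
g = -⅓ (g = 0*(⅙) + 1*(-⅓) = 0 - ⅓ = -⅓ ≈ -0.33333)
(1/((466 - 1*152) + (g + 7)²/(-605)))² = (1/((466 - 1*152) + (-⅓ + 7)²/(-605)))² = (1/((466 - 152) + (20/3)²*(-1/605)))² = (1/(314 + (400/9)*(-1/605)))² = (1/(314 - 80/1089))² = (1/(341866/1089))² = (1089/341866)² = 1185921/116872361956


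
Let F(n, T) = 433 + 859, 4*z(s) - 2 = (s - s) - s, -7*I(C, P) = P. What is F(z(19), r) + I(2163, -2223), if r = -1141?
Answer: 11267/7 ≈ 1609.6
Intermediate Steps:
I(C, P) = -P/7
z(s) = ½ - s/4 (z(s) = ½ + ((s - s) - s)/4 = ½ + (0 - s)/4 = ½ + (-s)/4 = ½ - s/4)
F(n, T) = 1292
F(z(19), r) + I(2163, -2223) = 1292 - ⅐*(-2223) = 1292 + 2223/7 = 11267/7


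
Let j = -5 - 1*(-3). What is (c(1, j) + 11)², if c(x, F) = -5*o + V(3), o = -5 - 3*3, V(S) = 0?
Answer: 6561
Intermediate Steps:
o = -14 (o = -5 - 9 = -14)
j = -2 (j = -5 + 3 = -2)
c(x, F) = 70 (c(x, F) = -5*(-14) + 0 = 70 + 0 = 70)
(c(1, j) + 11)² = (70 + 11)² = 81² = 6561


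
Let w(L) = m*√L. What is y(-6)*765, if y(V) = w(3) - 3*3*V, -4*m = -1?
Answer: 41310 + 765*√3/4 ≈ 41641.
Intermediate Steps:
m = ¼ (m = -¼*(-1) = ¼ ≈ 0.25000)
w(L) = √L/4
y(V) = -9*V + √3/4 (y(V) = √3/4 - 3*3*V = √3/4 - 9*V = -9*V + √3/4)
y(-6)*765 = (-9*(-6) + √3/4)*765 = (54 + √3/4)*765 = 41310 + 765*√3/4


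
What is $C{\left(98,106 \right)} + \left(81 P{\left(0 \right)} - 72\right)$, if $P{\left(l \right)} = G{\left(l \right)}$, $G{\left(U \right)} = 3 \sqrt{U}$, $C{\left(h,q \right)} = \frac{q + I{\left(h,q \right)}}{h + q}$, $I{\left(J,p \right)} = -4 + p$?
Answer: $- \frac{3620}{51} \approx -70.98$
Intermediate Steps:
$C{\left(h,q \right)} = \frac{-4 + 2 q}{h + q}$ ($C{\left(h,q \right)} = \frac{q + \left(-4 + q\right)}{h + q} = \frac{-4 + 2 q}{h + q}$)
$P{\left(l \right)} = 3 \sqrt{l}$
$C{\left(98,106 \right)} + \left(81 P{\left(0 \right)} - 72\right) = \frac{2 \left(-2 + 106\right)}{98 + 106} - \left(72 - 81 \cdot 3 \sqrt{0}\right) = 2 \cdot \frac{1}{204} \cdot 104 - \left(72 - 81 \cdot 3 \cdot 0\right) = 2 \cdot \frac{1}{204} \cdot 104 + \left(81 \cdot 0 - 72\right) = \frac{52}{51} + \left(0 - 72\right) = \frac{52}{51} - 72 = - \frac{3620}{51}$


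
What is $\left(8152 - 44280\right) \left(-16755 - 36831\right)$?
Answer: $1935955008$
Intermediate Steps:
$\left(8152 - 44280\right) \left(-16755 - 36831\right) = \left(-36128\right) \left(-53586\right) = 1935955008$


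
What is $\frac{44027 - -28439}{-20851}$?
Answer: $- \frac{72466}{20851} \approx -3.4754$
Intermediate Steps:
$\frac{44027 - -28439}{-20851} = \left(44027 + 28439\right) \left(- \frac{1}{20851}\right) = 72466 \left(- \frac{1}{20851}\right) = - \frac{72466}{20851}$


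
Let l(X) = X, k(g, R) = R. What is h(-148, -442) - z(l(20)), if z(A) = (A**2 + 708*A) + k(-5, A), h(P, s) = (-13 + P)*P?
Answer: 9248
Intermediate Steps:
h(P, s) = P*(-13 + P)
z(A) = A**2 + 709*A (z(A) = (A**2 + 708*A) + A = A**2 + 709*A)
h(-148, -442) - z(l(20)) = -148*(-13 - 148) - 20*(709 + 20) = -148*(-161) - 20*729 = 23828 - 1*14580 = 23828 - 14580 = 9248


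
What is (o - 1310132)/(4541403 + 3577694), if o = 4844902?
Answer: 3534770/8119097 ≈ 0.43536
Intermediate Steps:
(o - 1310132)/(4541403 + 3577694) = (4844902 - 1310132)/(4541403 + 3577694) = 3534770/8119097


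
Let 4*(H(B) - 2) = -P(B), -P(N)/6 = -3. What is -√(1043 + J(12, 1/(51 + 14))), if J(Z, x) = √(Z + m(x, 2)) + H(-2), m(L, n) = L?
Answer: -√(17584450 + 260*√50765)/130 ≈ -32.310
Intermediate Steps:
P(N) = 18 (P(N) = -6*(-3) = 18)
H(B) = -5/2 (H(B) = 2 + (-1*18)/4 = 2 + (¼)*(-18) = 2 - 9/2 = -5/2)
J(Z, x) = -5/2 + √(Z + x) (J(Z, x) = √(Z + x) - 5/2 = -5/2 + √(Z + x))
-√(1043 + J(12, 1/(51 + 14))) = -√(1043 + (-5/2 + √(12 + 1/(51 + 14)))) = -√(1043 + (-5/2 + √(12 + 1/65))) = -√(1043 + (-5/2 + √(781/65))) = -√(1043 + (-5/2 + √50765/65)) = -√(2081/2 + √50765/65)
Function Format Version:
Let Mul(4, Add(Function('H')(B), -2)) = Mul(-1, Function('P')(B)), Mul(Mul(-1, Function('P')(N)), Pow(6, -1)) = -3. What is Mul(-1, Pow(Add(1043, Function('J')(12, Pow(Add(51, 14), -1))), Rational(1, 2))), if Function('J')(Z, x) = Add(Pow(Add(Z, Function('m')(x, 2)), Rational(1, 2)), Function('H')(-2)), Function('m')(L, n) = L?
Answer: Mul(Rational(-1, 130), Pow(Add(17584450, Mul(260, Pow(50765, Rational(1, 2)))), Rational(1, 2))) ≈ -32.310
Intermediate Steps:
Function('P')(N) = 18 (Function('P')(N) = Mul(-6, -3) = 18)
Function('H')(B) = Rational(-5, 2) (Function('H')(B) = Add(2, Mul(Rational(1, 4), Mul(-1, 18))) = Add(2, Mul(Rational(1, 4), -18)) = Add(2, Rational(-9, 2)) = Rational(-5, 2))
Function('J')(Z, x) = Add(Rational(-5, 2), Pow(Add(Z, x), Rational(1, 2))) (Function('J')(Z, x) = Add(Pow(Add(Z, x), Rational(1, 2)), Rational(-5, 2)) = Add(Rational(-5, 2), Pow(Add(Z, x), Rational(1, 2))))
Mul(-1, Pow(Add(1043, Function('J')(12, Pow(Add(51, 14), -1))), Rational(1, 2))) = Mul(-1, Pow(Add(1043, Add(Rational(-5, 2), Pow(Add(12, Pow(Add(51, 14), -1)), Rational(1, 2)))), Rational(1, 2))) = Mul(-1, Pow(Add(1043, Add(Rational(-5, 2), Pow(Add(12, Pow(65, -1)), Rational(1, 2)))), Rational(1, 2))) = Mul(-1, Pow(Add(1043, Add(Rational(-5, 2), Pow(Add(12, Rational(1, 65)), Rational(1, 2)))), Rational(1, 2))) = Mul(-1, Pow(Add(1043, Add(Rational(-5, 2), Pow(Rational(781, 65), Rational(1, 2)))), Rational(1, 2))) = Mul(-1, Pow(Add(1043, Add(Rational(-5, 2), Mul(Rational(1, 65), Pow(50765, Rational(1, 2))))), Rational(1, 2))) = Mul(-1, Pow(Add(Rational(2081, 2), Mul(Rational(1, 65), Pow(50765, Rational(1, 2)))), Rational(1, 2)))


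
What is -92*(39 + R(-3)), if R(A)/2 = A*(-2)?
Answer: -4692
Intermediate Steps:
R(A) = -4*A (R(A) = 2*(A*(-2)) = 2*(-2*A) = -4*A)
-92*(39 + R(-3)) = -92*(39 - 4*(-3)) = -92*(39 + 12) = -92*51 = -4692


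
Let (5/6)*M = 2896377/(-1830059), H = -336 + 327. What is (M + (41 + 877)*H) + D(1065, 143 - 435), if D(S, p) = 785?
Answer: -6221284907/831845 ≈ -7478.9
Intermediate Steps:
H = -9
M = -1579842/831845 (M = 6*(2896377/(-1830059))/5 = 6*(2896377*(-1/1830059))/5 = (6/5)*(-263307/166369) = -1579842/831845 ≈ -1.8992)
(M + (41 + 877)*H) + D(1065, 143 - 435) = (-1579842/831845 + (41 + 877)*(-9)) + 785 = (-1579842/831845 + 918*(-9)) + 785 = (-1579842/831845 - 8262) + 785 = -6874283232/831845 + 785 = -6221284907/831845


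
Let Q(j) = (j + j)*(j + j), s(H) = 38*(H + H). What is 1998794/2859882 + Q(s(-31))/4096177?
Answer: 35842606951573/5857291435557 ≈ 6.1193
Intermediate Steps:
s(H) = 76*H (s(H) = 38*(2*H) = 76*H)
Q(j) = 4*j² (Q(j) = (2*j)*(2*j) = 4*j²)
1998794/2859882 + Q(s(-31))/4096177 = 1998794/2859882 + (4*(76*(-31))²)/4096177 = 1998794*(1/2859882) + (4*(-2356)²)*(1/4096177) = 999397/1429941 + (4*5550736)*(1/4096177) = 999397/1429941 + 22202944*(1/4096177) = 999397/1429941 + 22202944/4096177 = 35842606951573/5857291435557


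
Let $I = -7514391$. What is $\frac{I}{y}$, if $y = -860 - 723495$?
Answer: $\frac{7514391}{724355} \approx 10.374$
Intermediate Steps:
$y = -724355$ ($y = -860 - 723495 = -724355$)
$\frac{I}{y} = - \frac{7514391}{-724355} = \left(-7514391\right) \left(- \frac{1}{724355}\right) = \frac{7514391}{724355}$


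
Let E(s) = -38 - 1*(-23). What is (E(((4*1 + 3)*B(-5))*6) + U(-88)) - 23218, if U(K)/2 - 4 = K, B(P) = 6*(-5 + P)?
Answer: -23401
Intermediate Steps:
B(P) = -30 + 6*P
U(K) = 8 + 2*K
E(s) = -15 (E(s) = -38 + 23 = -15)
(E(((4*1 + 3)*B(-5))*6) + U(-88)) - 23218 = (-15 + (8 + 2*(-88))) - 23218 = (-15 + (8 - 176)) - 23218 = (-15 - 168) - 23218 = -183 - 23218 = -23401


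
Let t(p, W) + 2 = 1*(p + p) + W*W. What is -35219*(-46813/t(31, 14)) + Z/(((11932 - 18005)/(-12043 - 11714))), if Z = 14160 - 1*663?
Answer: 10094683843055/1554688 ≈ 6.4931e+6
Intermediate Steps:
t(p, W) = -2 + W**2 + 2*p (t(p, W) = -2 + (1*(p + p) + W*W) = -2 + (1*(2*p) + W**2) = -2 + (2*p + W**2) = -2 + (W**2 + 2*p) = -2 + W**2 + 2*p)
Z = 13497 (Z = 14160 - 663 = 13497)
-35219*(-46813/t(31, 14)) + Z/(((11932 - 18005)/(-12043 - 11714))) = -35219*(-46813/(-2 + 14**2 + 2*31)) + 13497/(((11932 - 18005)/(-12043 - 11714))) = -35219*(-46813/(-2 + 196 + 62)) + 13497/((-6073/(-23757))) = -35219/(256*(-1/46813)) + 13497/((-6073*(-1/23757))) = -35219/(-256/46813) + 13497/(6073/23757) = -35219*(-46813/256) + 13497*(23757/6073) = 1648707047/256 + 320648229/6073 = 10094683843055/1554688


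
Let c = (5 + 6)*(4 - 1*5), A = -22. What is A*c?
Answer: 242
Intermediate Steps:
c = -11 (c = 11*(4 - 5) = 11*(-1) = -11)
A*c = -22*(-11) = 242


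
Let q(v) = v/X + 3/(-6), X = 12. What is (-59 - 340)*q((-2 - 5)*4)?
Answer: 2261/2 ≈ 1130.5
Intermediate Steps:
q(v) = -½ + v/12 (q(v) = v/12 + 3/(-6) = v*(1/12) + 3*(-⅙) = v/12 - ½ = -½ + v/12)
(-59 - 340)*q((-2 - 5)*4) = (-59 - 340)*(-½ + ((-2 - 5)*4)/12) = -399*(-½ + (-7*4)/12) = -399*(-½ + (1/12)*(-28)) = -399*(-½ - 7/3) = -399*(-17/6) = 2261/2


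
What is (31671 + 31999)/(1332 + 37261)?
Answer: 63670/38593 ≈ 1.6498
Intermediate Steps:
(31671 + 31999)/(1332 + 37261) = 63670/38593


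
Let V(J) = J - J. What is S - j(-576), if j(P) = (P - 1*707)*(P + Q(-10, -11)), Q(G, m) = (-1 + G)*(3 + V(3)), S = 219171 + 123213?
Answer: -438963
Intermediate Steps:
V(J) = 0
S = 342384
Q(G, m) = -3 + 3*G (Q(G, m) = (-1 + G)*(3 + 0) = (-1 + G)*3 = -3 + 3*G)
j(P) = (-707 + P)*(-33 + P) (j(P) = (P - 1*707)*(P + (-3 + 3*(-10))) = (P - 707)*(P + (-3 - 30)) = (-707 + P)*(P - 33) = (-707 + P)*(-33 + P))
S - j(-576) = 342384 - (23331 + (-576)² - 740*(-576)) = 342384 - (23331 + 331776 + 426240) = 342384 - 1*781347 = 342384 - 781347 = -438963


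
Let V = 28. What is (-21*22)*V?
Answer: -12936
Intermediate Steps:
(-21*22)*V = -21*22*28 = -462*28 = -12936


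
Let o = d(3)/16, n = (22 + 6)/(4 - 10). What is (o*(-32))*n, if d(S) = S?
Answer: 28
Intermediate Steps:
n = -14/3 (n = 28/(-6) = 28*(-⅙) = -14/3 ≈ -4.6667)
o = 3/16 ≈ 0.18750
(o*(-32))*n = ((3/16)*(-32))*(-14/3) = -6*(-14/3) = 28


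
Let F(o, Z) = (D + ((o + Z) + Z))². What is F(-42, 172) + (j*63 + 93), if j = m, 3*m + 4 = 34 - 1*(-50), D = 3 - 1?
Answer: 94189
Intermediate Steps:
D = 2
m = 80/3 (m = -4/3 + (34 - 1*(-50))/3 = -4/3 + (34 + 50)/3 = -4/3 + (⅓)*84 = -4/3 + 28 = 80/3 ≈ 26.667)
j = 80/3 ≈ 26.667
F(o, Z) = (2 + o + 2*Z)² (F(o, Z) = (2 + ((o + Z) + Z))² = (2 + ((Z + o) + Z))² = (2 + (o + 2*Z))² = (2 + o + 2*Z)²)
F(-42, 172) + (j*63 + 93) = (2 - 42 + 2*172)² + ((80/3)*63 + 93) = (2 - 42 + 344)² + (1680 + 93) = 304² + 1773 = 92416 + 1773 = 94189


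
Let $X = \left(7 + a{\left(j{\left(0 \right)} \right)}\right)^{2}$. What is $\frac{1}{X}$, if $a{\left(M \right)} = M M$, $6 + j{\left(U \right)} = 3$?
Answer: $\frac{1}{256} \approx 0.0039063$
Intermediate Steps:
$j{\left(U \right)} = -3$ ($j{\left(U \right)} = -6 + 3 = -3$)
$a{\left(M \right)} = M^{2}$
$X = 256$ ($X = \left(7 + \left(-3\right)^{2}\right)^{2} = \left(7 + 9\right)^{2} = 16^{2} = 256$)
$\frac{1}{X} = \frac{1}{256}$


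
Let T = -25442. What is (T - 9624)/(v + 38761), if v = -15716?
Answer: -35066/23045 ≈ -1.5216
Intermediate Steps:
(T - 9624)/(v + 38761) = (-25442 - 9624)/(-15716 + 38761) = -35066/23045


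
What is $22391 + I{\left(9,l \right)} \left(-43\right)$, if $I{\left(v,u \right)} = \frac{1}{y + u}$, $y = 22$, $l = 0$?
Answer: $\frac{492559}{22} \approx 22389.0$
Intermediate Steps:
$I{\left(v,u \right)} = \frac{1}{22 + u}$
$22391 + I{\left(9,l \right)} \left(-43\right) = 22391 + \frac{1}{22 + 0} \left(-43\right) = 22391 + \frac{1}{22} \left(-43\right) = 22391 - \frac{43}{22} = \frac{492559}{22}$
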